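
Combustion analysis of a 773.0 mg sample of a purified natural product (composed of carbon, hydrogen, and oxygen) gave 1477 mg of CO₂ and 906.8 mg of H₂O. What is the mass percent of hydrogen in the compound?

mol C = 1.477 g CO₂ ÷ 44.009 g/mol = 0.033561 mol
mol H = 2 × 0.9068 g H₂O ÷ 18.015 g/mol = 0.10067 mol
mass O = 0.7730 − (0.40310 + 0.10148) = 0.26842 g → mol O = 0.26842 ÷ 15.999 = 0.016777 mol
mass % H = 0.10148 g ÷ 0.7730 g × 100%

13.13%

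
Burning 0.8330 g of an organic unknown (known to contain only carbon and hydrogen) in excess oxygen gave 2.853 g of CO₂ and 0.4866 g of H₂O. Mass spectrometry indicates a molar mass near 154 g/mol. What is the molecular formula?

mol C = 2.853 g CO₂ ÷ 44.009 g/mol = 0.064828 mol
mol H = 2 × 0.4866 g H₂O ÷ 18.015 g/mol = 0.054022 mol
Divide by the smallest (0.054022 mol): C 1.200, H 1.000
Multiplying each by 5 gives whole numbers: C 6.00, H 5.00
Empirical formula: C6H5
Empirical-formula mass = 77.11 g/mol; 154 ÷ 77.11 ≈ 2, so the molecular formula is C12H10.

C12H10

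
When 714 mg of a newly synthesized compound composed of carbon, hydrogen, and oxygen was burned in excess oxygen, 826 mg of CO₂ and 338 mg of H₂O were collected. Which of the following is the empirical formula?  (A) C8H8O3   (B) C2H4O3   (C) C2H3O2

(B) C2H4O3

mol C = 0.826 g CO₂ ÷ 44.009 g/mol = 0.01877 mol
mol H = 2 × 0.338 g H₂O ÷ 18.015 g/mol = 0.03752 mol
mass O = 0.714 − (0.2254 + 0.03782) = 0.4507 g → mol O = 0.4507 ÷ 15.999 = 0.02817 mol
Divide by the smallest (0.01877 mol): C 1.000, H 1.999, O 1.501
Multiplying each by 2 gives whole numbers: C 2.00, H 4.00, O 3.00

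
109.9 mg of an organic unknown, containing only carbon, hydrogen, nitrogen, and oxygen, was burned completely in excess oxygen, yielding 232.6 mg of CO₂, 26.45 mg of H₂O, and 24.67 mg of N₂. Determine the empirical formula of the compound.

mol C = 0.2326 g CO₂ ÷ 44.009 g/mol = 0.0052853 mol
mol H = 2 × 0.02645 g H₂O ÷ 18.015 g/mol = 0.0029364 mol
mol N = 2 × 0.02467 g N₂ ÷ 28.014 g/mol = 0.0017613 mol
mass O = 0.1099 − (0.063482 + 0.0029599 + 0.024670) = 0.018789 g → mol O = 0.018789 ÷ 15.999 = 0.0011744 mol
Divide by the smallest (0.0011744 mol): C 4.501, H 2.500, N 1.500, O 1.000
Multiplying each by 2 gives whole numbers: C 9.00, H 5.00, N 3.00, O 2.00

C9H5N3O2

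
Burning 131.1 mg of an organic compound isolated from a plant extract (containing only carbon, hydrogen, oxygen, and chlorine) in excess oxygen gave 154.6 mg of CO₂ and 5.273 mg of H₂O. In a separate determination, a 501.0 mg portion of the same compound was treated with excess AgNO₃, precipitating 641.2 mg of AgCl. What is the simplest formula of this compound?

C6HCl2O5

mol C = 0.1546 g CO₂ ÷ 44.009 g/mol = 0.0035129 mol
mol H = 2 × 0.005273 g H₂O ÷ 18.015 g/mol = 0.00058540 mol
From the AgCl data: mol Cl per gram of compound = (0.6412 ÷ 143.318) ÷ 0.5010 = 0.0089301 mol/g, so in the 0.1311 g combustion sample mol Cl = 0.0011707 mol
mass O = 0.1311 − (0.042194 + 0.00059008 + 0.041502) = 0.046814 g → mol O = 0.046814 ÷ 15.999 = 0.0029260 mol
Divide by the smallest (0.00058540 mol): C 6.001, H 1.000, Cl 2.000, O 4.998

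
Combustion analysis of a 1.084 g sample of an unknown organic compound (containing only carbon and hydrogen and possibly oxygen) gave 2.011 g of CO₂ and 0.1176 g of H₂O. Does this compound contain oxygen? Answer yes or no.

yes

mol C = 2.011 g CO₂ ÷ 44.009 g/mol = 0.045695 mol
mol H = 2 × 0.1176 g H₂O ÷ 18.015 g/mol = 0.013056 mol
C and H account for only 0.56201 g of the 1.084 g sample; the remaining 0.52199 g must be oxygen.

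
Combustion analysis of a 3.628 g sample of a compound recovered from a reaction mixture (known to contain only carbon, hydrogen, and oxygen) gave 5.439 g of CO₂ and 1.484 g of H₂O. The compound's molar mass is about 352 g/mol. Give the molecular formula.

mol C = 5.439 g CO₂ ÷ 44.009 g/mol = 0.12359 mol
mol H = 2 × 1.484 g H₂O ÷ 18.015 g/mol = 0.16475 mol
mass O = 3.628 − (1.4844 + 0.16607) = 1.9775 g → mol O = 1.9775 ÷ 15.999 = 0.12360 mol
Divide by the smallest (0.12359 mol): C 1.000, H 1.333, O 1.000
Multiplying each by 3 gives whole numbers: C 3.00, H 4.00, O 3.00
Empirical formula: C3H4O3
Empirical-formula mass = 88.06 g/mol; 352 ÷ 88.06 ≈ 4, so the molecular formula is C12H16O12.

C12H16O12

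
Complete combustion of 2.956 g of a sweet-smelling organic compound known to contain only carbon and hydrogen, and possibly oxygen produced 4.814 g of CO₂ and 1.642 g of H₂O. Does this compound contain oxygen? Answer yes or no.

mol C = 4.814 g CO₂ ÷ 44.009 g/mol = 0.10939 mol
mol H = 2 × 1.642 g H₂O ÷ 18.015 g/mol = 0.18229 mol
C and H account for only 1.4976 g of the 2.956 g sample; the remaining 1.4584 g must be oxygen.

yes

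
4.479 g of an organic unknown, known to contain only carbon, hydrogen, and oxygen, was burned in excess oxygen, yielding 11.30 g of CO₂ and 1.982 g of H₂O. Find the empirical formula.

C7H6O2

mol C = 11.30 g CO₂ ÷ 44.009 g/mol = 0.25677 mol
mol H = 2 × 1.982 g H₂O ÷ 18.015 g/mol = 0.22004 mol
mass O = 4.479 − (3.0840 + 0.22180) = 1.1732 g → mol O = 1.1732 ÷ 15.999 = 0.073329 mol
Divide by the smallest (0.073329 mol): C 3.502, H 3.001, O 1.000
Multiplying each by 2 gives whole numbers: C 7.00, H 6.00, O 2.00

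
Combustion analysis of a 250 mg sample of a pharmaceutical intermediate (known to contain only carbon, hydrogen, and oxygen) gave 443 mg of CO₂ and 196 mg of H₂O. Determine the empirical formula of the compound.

C6H13O4

mol C = 0.443 g CO₂ ÷ 44.009 g/mol = 0.01007 mol
mol H = 2 × 0.196 g H₂O ÷ 18.015 g/mol = 0.02176 mol
mass O = 0.250 − (0.1209 + 0.02193) = 0.1072 g → mol O = 0.1072 ÷ 15.999 = 0.006698 mol
Divide by the smallest (0.006698 mol): C 1.503, H 3.249, O 1.000
Multiplying each by 4 gives whole numbers: C 6.01, H 12.99, O 4.00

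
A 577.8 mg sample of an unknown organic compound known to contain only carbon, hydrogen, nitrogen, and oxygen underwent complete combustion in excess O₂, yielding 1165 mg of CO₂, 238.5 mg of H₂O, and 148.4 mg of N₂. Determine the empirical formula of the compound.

C5H5N2O

mol C = 1.165 g CO₂ ÷ 44.009 g/mol = 0.026472 mol
mol H = 2 × 0.2385 g H₂O ÷ 18.015 g/mol = 0.026478 mol
mol N = 2 × 0.1484 g N₂ ÷ 28.014 g/mol = 0.010595 mol
mass O = 0.5778 − (0.31795 + 0.026690 + 0.14840) = 0.084757 g → mol O = 0.084757 ÷ 15.999 = 0.0052976 mol
Divide by the smallest (0.0052976 mol): C 4.997, H 4.998, N 2.000, O 1.000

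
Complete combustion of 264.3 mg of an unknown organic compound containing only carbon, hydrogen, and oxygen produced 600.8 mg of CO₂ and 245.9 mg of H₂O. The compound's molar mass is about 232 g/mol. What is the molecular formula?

mol C = 0.6008 g CO₂ ÷ 44.009 g/mol = 0.013652 mol
mol H = 2 × 0.2459 g H₂O ÷ 18.015 g/mol = 0.027299 mol
mass O = 0.2643 − (0.16397 + 0.027518) = 0.072811 g → mol O = 0.072811 ÷ 15.999 = 0.0045510 mol
Divide by the smallest (0.0045510 mol): C 3.000, H 5.999, O 1.000
Empirical formula: C3H6O
Empirical-formula mass = 58.08 g/mol; 232 ÷ 58.08 ≈ 4, so the molecular formula is C12H24O4.

C12H24O4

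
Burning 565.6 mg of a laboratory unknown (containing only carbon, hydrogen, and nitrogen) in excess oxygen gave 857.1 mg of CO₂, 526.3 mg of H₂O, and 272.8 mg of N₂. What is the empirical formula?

mol C = 0.8571 g CO₂ ÷ 44.009 g/mol = 0.019476 mol
mol H = 2 × 0.5263 g H₂O ÷ 18.015 g/mol = 0.058429 mol
mol N = 2 × 0.2728 g N₂ ÷ 28.014 g/mol = 0.019476 mol
Divide by the smallest (0.019476 mol): C 1.000, H 3.000, N 1.000

CH3N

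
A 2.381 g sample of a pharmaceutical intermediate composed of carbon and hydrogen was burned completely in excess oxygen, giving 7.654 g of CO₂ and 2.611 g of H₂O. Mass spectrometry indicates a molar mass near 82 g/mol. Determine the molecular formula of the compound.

C6H10

mol C = 7.654 g CO₂ ÷ 44.009 g/mol = 0.17392 mol
mol H = 2 × 2.611 g H₂O ÷ 18.015 g/mol = 0.28987 mol
Divide by the smallest (0.17392 mol): C 1.000, H 1.667
Multiplying each by 3 gives whole numbers: C 3.00, H 5.00
Empirical formula: C3H5
Empirical-formula mass = 41.07 g/mol; 82 ÷ 41.07 ≈ 2, so the molecular formula is C6H10.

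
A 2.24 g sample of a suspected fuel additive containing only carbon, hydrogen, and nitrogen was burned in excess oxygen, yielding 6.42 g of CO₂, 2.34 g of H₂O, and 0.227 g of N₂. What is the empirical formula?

C9H16N

mol C = 6.42 g CO₂ ÷ 44.009 g/mol = 0.1459 mol
mol H = 2 × 2.34 g H₂O ÷ 18.015 g/mol = 0.2598 mol
mol N = 2 × 0.227 g N₂ ÷ 28.014 g/mol = 0.01621 mol
Divide by the smallest (0.01621 mol): C 9.001, H 16.030, N 1.000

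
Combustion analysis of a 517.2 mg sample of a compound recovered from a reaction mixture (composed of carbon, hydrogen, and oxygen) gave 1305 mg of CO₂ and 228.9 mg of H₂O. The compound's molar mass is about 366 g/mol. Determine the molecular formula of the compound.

C21H18O6

mol C = 1.305 g CO₂ ÷ 44.009 g/mol = 0.029653 mol
mol H = 2 × 0.2289 g H₂O ÷ 18.015 g/mol = 0.025412 mol
mass O = 0.5172 − (0.35616 + 0.025615) = 0.13542 g → mol O = 0.13542 ÷ 15.999 = 0.0084644 mol
Divide by the smallest (0.0084644 mol): C 3.503, H 3.002, O 1.000
Multiplying each by 2 gives whole numbers: C 7.01, H 6.00, O 2.00
Empirical formula: C7H6O2
Empirical-formula mass = 122.12 g/mol; 366 ÷ 122.12 ≈ 3, so the molecular formula is C21H18O6.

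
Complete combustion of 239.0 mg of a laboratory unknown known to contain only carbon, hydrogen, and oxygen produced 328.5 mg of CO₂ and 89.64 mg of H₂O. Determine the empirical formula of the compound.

mol C = 0.3285 g CO₂ ÷ 44.009 g/mol = 0.0074644 mol
mol H = 2 × 0.08964 g H₂O ÷ 18.015 g/mol = 0.0099517 mol
mass O = 0.2390 − (0.089655 + 0.010031) = 0.13931 g → mol O = 0.13931 ÷ 15.999 = 0.0087077 mol
Divide by the smallest (0.0074644 mol): C 1.000, H 1.333, O 1.167
Multiplying each by 6 gives whole numbers: C 6.00, H 8.00, O 7.00

C6H8O7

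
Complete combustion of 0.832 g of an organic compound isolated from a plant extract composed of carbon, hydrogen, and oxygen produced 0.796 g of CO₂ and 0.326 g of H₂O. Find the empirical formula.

CH2O2

mol C = 0.796 g CO₂ ÷ 44.009 g/mol = 0.01809 mol
mol H = 2 × 0.326 g H₂O ÷ 18.015 g/mol = 0.03619 mol
mass O = 0.832 − (0.2172 + 0.03648) = 0.5783 g → mol O = 0.5783 ÷ 15.999 = 0.03614 mol
Divide by the smallest (0.01809 mol): C 1.000, H 2.001, O 1.998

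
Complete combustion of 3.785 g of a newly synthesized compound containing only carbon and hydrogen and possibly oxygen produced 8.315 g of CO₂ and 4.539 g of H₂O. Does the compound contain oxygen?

mol C = 8.315 g CO₂ ÷ 44.009 g/mol = 0.18894 mol
mol H = 2 × 4.539 g H₂O ÷ 18.015 g/mol = 0.50391 mol
C and H account for only 2.7773 g of the 3.785 g sample; the remaining 1.0077 g must be oxygen.

yes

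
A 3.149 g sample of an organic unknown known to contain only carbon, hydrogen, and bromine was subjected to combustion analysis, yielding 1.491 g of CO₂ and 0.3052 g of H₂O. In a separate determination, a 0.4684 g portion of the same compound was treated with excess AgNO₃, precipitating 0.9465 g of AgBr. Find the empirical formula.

CHBr

mol C = 1.491 g CO₂ ÷ 44.009 g/mol = 0.033879 mol
mol H = 2 × 0.3052 g H₂O ÷ 18.015 g/mol = 0.033883 mol
From the AgBr data: mol Br per gram of compound = (0.9465 ÷ 187.772) ÷ 0.4684 = 0.010762 mol/g, so in the 3.149 g combustion sample mol Br = 0.033888 mol
Divide by the smallest (0.033879 mol): C 1.000, H 1.000, Br 1.000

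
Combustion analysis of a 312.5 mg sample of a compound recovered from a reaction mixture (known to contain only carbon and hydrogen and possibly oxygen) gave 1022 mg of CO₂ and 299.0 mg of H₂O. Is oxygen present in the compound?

mol C = 1.022 g CO₂ ÷ 44.009 g/mol = 0.023223 mol
mol H = 2 × 0.2990 g H₂O ÷ 18.015 g/mol = 0.033195 mol
C and H together account for 0.31239 g — essentially the entire 0.3125 g sample — so the compound contains no oxygen.

no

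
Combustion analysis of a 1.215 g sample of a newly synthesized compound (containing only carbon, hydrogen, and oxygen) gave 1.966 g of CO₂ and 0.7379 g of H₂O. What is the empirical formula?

mol C = 1.966 g CO₂ ÷ 44.009 g/mol = 0.044673 mol
mol H = 2 × 0.7379 g H₂O ÷ 18.015 g/mol = 0.081921 mol
mass O = 1.215 − (0.53656 + 0.082576) = 0.59586 g → mol O = 0.59586 ÷ 15.999 = 0.037244 mol
Divide by the smallest (0.037244 mol): C 1.199, H 2.200, O 1.000
Multiplying each by 5 gives whole numbers: C 6.00, H 11.00, O 5.00

C6H11O5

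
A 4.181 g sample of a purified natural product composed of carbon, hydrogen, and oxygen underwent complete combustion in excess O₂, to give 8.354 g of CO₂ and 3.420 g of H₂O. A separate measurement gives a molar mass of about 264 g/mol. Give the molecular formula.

mol C = 8.354 g CO₂ ÷ 44.009 g/mol = 0.18982 mol
mol H = 2 × 3.420 g H₂O ÷ 18.015 g/mol = 0.37968 mol
mass O = 4.181 − (2.2800 + 0.38272) = 1.5183 g → mol O = 1.5183 ÷ 15.999 = 0.094899 mol
Divide by the smallest (0.094899 mol): C 2.000, H 4.001, O 1.000
Empirical formula: C2H4O
Empirical-formula mass = 44.05 g/mol; 264 ÷ 44.05 ≈ 6, so the molecular formula is C12H24O6.

C12H24O6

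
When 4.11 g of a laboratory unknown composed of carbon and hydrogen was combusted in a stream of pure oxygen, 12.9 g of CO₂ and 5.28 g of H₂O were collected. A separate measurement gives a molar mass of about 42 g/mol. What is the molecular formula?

C3H6

mol C = 12.9 g CO₂ ÷ 44.009 g/mol = 0.2931 mol
mol H = 2 × 5.28 g H₂O ÷ 18.015 g/mol = 0.5862 mol
Divide by the smallest (0.2931 mol): C 1.000, H 2.000
Empirical formula: CH2
Empirical-formula mass = 14.03 g/mol; 42 ÷ 14.03 ≈ 3, so the molecular formula is C3H6.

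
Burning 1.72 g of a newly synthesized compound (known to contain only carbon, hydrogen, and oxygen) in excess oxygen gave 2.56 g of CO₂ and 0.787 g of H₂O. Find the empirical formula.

C2H3O2

mol C = 2.56 g CO₂ ÷ 44.009 g/mol = 0.05817 mol
mol H = 2 × 0.787 g H₂O ÷ 18.015 g/mol = 0.08737 mol
mass O = 1.72 − (0.6987 + 0.08807) = 0.9333 g → mol O = 0.9333 ÷ 15.999 = 0.05833 mol
Divide by the smallest (0.05817 mol): C 1.000, H 1.502, O 1.003
Multiplying each by 2 gives whole numbers: C 2.00, H 3.00, O 2.01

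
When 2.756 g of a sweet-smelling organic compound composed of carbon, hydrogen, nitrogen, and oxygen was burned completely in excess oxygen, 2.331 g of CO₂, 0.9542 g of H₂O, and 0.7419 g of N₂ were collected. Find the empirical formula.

mol C = 2.331 g CO₂ ÷ 44.009 g/mol = 0.052966 mol
mol H = 2 × 0.9542 g H₂O ÷ 18.015 g/mol = 0.10593 mol
mol N = 2 × 0.7419 g N₂ ÷ 28.014 g/mol = 0.052966 mol
mass O = 2.756 − (0.63618 + 0.10678 + 0.74190) = 1.2711 g → mol O = 1.2711 ÷ 15.999 = 0.079451 mol
Divide by the smallest (0.052966 mol): C 1.000, H 2.000, N 1.000, O 1.500
Multiplying each by 2 gives whole numbers: C 2.00, H 4.00, N 2.00, O 3.00

C2H4N2O3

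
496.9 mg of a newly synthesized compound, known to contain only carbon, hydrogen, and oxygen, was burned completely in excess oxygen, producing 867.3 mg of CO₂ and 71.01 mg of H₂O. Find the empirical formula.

mol C = 0.8673 g CO₂ ÷ 44.009 g/mol = 0.019707 mol
mol H = 2 × 0.07101 g H₂O ÷ 18.015 g/mol = 0.0078834 mol
mass O = 0.4969 − (0.23670 + 0.0079465) = 0.25225 g → mol O = 0.25225 ÷ 15.999 = 0.015767 mol
Divide by the smallest (0.0078834 mol): C 2.500, H 1.000, O 2.000
Multiplying each by 2 gives whole numbers: C 5.00, H 2.00, O 4.00

C5H2O4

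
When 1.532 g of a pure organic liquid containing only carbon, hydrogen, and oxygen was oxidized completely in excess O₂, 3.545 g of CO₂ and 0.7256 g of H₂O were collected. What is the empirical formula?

mol C = 3.545 g CO₂ ÷ 44.009 g/mol = 0.080552 mol
mol H = 2 × 0.7256 g H₂O ÷ 18.015 g/mol = 0.080555 mol
mass O = 1.532 − (0.96751 + 0.081200) = 0.48329 g → mol O = 0.48329 ÷ 15.999 = 0.030208 mol
Divide by the smallest (0.030208 mol): C 2.667, H 2.667, O 1.000
Multiplying each by 3 gives whole numbers: C 8.00, H 8.00, O 3.00

C8H8O3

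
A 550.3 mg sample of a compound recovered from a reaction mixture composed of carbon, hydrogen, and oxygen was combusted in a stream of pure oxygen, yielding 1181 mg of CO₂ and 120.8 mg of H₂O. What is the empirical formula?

mol C = 1.181 g CO₂ ÷ 44.009 g/mol = 0.026835 mol
mol H = 2 × 0.1208 g H₂O ÷ 18.015 g/mol = 0.013411 mol
mass O = 0.5503 − (0.32232 + 0.013518) = 0.21446 g → mol O = 0.21446 ÷ 15.999 = 0.013405 mol
Divide by the smallest (0.013405 mol): C 2.002, H 1.000, O 1.000

C2HO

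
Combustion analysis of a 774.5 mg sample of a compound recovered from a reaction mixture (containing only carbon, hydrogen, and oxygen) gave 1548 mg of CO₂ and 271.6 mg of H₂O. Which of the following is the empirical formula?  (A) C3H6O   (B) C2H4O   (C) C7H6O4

mol C = 1.548 g CO₂ ÷ 44.009 g/mol = 0.035175 mol
mol H = 2 × 0.2716 g H₂O ÷ 18.015 g/mol = 0.030153 mol
mass O = 0.7745 − (0.42248 + 0.030394) = 0.32162 g → mol O = 0.32162 ÷ 15.999 = 0.020103 mol
Divide by the smallest (0.020103 mol): C 1.750, H 1.500, O 1.000
Multiplying each by 4 gives whole numbers: C 7.00, H 6.00, O 4.00

(C) C7H6O4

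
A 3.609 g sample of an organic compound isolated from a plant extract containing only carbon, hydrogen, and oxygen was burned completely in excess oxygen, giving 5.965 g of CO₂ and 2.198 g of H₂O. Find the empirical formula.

C5H9O4

mol C = 5.965 g CO₂ ÷ 44.009 g/mol = 0.13554 mol
mol H = 2 × 2.198 g H₂O ÷ 18.015 g/mol = 0.24402 mol
mass O = 3.609 − (1.6280 + 0.24597) = 1.7351 g → mol O = 1.7351 ÷ 15.999 = 0.10845 mol
Divide by the smallest (0.10845 mol): C 1.250, H 2.250, O 1.000
Multiplying each by 4 gives whole numbers: C 5.00, H 9.00, O 4.00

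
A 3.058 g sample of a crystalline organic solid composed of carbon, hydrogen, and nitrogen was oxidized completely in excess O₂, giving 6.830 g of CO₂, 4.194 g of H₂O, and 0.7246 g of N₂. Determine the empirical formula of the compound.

C3H9N

mol C = 6.830 g CO₂ ÷ 44.009 g/mol = 0.15520 mol
mol H = 2 × 4.194 g H₂O ÷ 18.015 g/mol = 0.46561 mol
mol N = 2 × 0.7246 g N₂ ÷ 28.014 g/mol = 0.051731 mol
Divide by the smallest (0.051731 mol): C 3.000, H 9.001, N 1.000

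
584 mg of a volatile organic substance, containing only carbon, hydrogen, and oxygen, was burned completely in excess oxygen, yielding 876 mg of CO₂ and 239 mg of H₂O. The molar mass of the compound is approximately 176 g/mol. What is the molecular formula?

C6H8O6

mol C = 0.876 g CO₂ ÷ 44.009 g/mol = 0.01991 mol
mol H = 2 × 0.239 g H₂O ÷ 18.015 g/mol = 0.02653 mol
mass O = 0.584 − (0.2391 + 0.02675) = 0.3182 g → mol O = 0.3182 ÷ 15.999 = 0.01989 mol
Divide by the smallest (0.01989 mol): C 1.001, H 1.334, O 1.000
Multiplying each by 3 gives whole numbers: C 3.00, H 4.00, O 3.00
Empirical formula: C3H4O3
Empirical-formula mass = 88.06 g/mol; 176 ÷ 88.06 ≈ 2, so the molecular formula is C6H8O6.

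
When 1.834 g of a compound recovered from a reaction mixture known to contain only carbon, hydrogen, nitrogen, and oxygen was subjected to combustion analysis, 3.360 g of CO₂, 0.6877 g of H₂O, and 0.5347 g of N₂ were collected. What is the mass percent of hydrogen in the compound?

mol C = 3.360 g CO₂ ÷ 44.009 g/mol = 0.076348 mol
mol H = 2 × 0.6877 g H₂O ÷ 18.015 g/mol = 0.076347 mol
mol N = 2 × 0.5347 g N₂ ÷ 28.014 g/mol = 0.038174 mol
mass O = 1.834 − (0.91702 + 0.076958 + 0.53470) = 0.30533 g → mol O = 0.30533 ÷ 15.999 = 0.019084 mol
mass % H = 0.076958 g ÷ 1.834 g × 100%

4.20%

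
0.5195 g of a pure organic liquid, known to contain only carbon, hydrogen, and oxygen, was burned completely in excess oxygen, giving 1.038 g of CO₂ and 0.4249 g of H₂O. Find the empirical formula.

mol C = 1.038 g CO₂ ÷ 44.009 g/mol = 0.023586 mol
mol H = 2 × 0.4249 g H₂O ÷ 18.015 g/mol = 0.047172 mol
mass O = 0.5195 − (0.28329 + 0.047549) = 0.18866 g → mol O = 0.18866 ÷ 15.999 = 0.011792 mol
Divide by the smallest (0.011792 mol): C 2.000, H 4.000, O 1.000

C2H4O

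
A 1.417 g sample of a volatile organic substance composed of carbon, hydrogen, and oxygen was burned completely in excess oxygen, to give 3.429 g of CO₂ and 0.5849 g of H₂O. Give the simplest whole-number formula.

C6H5O2

mol C = 3.429 g CO₂ ÷ 44.009 g/mol = 0.077916 mol
mol H = 2 × 0.5849 g H₂O ÷ 18.015 g/mol = 0.064935 mol
mass O = 1.417 − (0.93585 + 0.065454) = 0.41570 g → mol O = 0.41570 ÷ 15.999 = 0.025983 mol
Divide by the smallest (0.025983 mol): C 2.999, H 2.499, O 1.000
Multiplying each by 2 gives whole numbers: C 6.00, H 5.00, O 2.00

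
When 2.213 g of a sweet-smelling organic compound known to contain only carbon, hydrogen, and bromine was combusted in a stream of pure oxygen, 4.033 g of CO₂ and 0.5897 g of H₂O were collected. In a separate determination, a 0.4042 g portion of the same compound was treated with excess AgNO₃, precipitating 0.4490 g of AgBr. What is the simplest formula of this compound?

mol C = 4.033 g CO₂ ÷ 44.009 g/mol = 0.091640 mol
mol H = 2 × 0.5897 g H₂O ÷ 18.015 g/mol = 0.065468 mol
From the AgBr data: mol Br per gram of compound = (0.4490 ÷ 187.772) ÷ 0.4042 = 0.0059159 mol/g, so in the 2.213 g combustion sample mol Br = 0.013092 mol
Divide by the smallest (0.013092 mol): C 7.000, H 5.001, Br 1.000

C7H5Br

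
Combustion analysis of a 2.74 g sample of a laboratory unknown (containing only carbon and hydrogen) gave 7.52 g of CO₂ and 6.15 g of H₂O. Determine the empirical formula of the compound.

mol C = 7.52 g CO₂ ÷ 44.009 g/mol = 0.1709 mol
mol H = 2 × 6.15 g H₂O ÷ 18.015 g/mol = 0.6828 mol
Divide by the smallest (0.1709 mol): C 1.000, H 3.996

CH4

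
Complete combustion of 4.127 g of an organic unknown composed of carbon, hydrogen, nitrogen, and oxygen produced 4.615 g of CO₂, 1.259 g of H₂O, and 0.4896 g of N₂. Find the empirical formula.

C3H4NO4

mol C = 4.615 g CO₂ ÷ 44.009 g/mol = 0.10486 mol
mol H = 2 × 1.259 g H₂O ÷ 18.015 g/mol = 0.13977 mol
mol N = 2 × 0.4896 g N₂ ÷ 28.014 g/mol = 0.034954 mol
mass O = 4.127 − (1.2595 + 0.14089 + 0.48960) = 2.2370 g → mol O = 2.2370 ÷ 15.999 = 0.13982 mol
Divide by the smallest (0.034954 mol): C 3.000, H 3.999, N 1.000, O 4.000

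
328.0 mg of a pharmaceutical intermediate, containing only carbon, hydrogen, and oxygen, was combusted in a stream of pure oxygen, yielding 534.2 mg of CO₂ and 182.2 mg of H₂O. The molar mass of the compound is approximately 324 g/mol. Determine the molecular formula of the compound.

mol C = 0.5342 g CO₂ ÷ 44.009 g/mol = 0.012138 mol
mol H = 2 × 0.1822 g H₂O ÷ 18.015 g/mol = 0.020228 mol
mass O = 0.3280 − (0.14579 + 0.020389) = 0.16182 g → mol O = 0.16182 ÷ 15.999 = 0.010114 mol
Divide by the smallest (0.010114 mol): C 1.200, H 2.000, O 1.000
Multiplying each by 5 gives whole numbers: C 6.00, H 10.00, O 5.00
Empirical formula: C6H10O5
Empirical-formula mass = 162.14 g/mol; 324 ÷ 162.14 ≈ 2, so the molecular formula is C12H20O10.

C12H20O10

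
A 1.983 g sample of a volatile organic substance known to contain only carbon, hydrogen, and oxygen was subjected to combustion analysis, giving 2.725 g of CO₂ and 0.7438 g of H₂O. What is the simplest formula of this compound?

mol C = 2.725 g CO₂ ÷ 44.009 g/mol = 0.061919 mol
mol H = 2 × 0.7438 g H₂O ÷ 18.015 g/mol = 0.082576 mol
mass O = 1.983 − (0.74371 + 0.083236) = 1.1561 g → mol O = 1.1561 ÷ 15.999 = 0.072258 mol
Divide by the smallest (0.061919 mol): C 1.000, H 1.334, O 1.167
Multiplying each by 6 gives whole numbers: C 6.00, H 8.00, O 7.00

C6H8O7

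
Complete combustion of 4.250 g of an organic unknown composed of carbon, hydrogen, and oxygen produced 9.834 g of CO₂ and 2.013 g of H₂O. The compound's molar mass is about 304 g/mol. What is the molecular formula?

C16H16O6

mol C = 9.834 g CO₂ ÷ 44.009 g/mol = 0.22345 mol
mol H = 2 × 2.013 g H₂O ÷ 18.015 g/mol = 0.22348 mol
mass O = 4.250 − (2.6839 + 0.22527) = 1.3408 g → mol O = 1.3408 ÷ 15.999 = 0.083807 mol
Divide by the smallest (0.083807 mol): C 2.666, H 2.667, O 1.000
Multiplying each by 3 gives whole numbers: C 8.00, H 8.00, O 3.00
Empirical formula: C8H8O3
Empirical-formula mass = 152.15 g/mol; 304 ÷ 152.15 ≈ 2, so the molecular formula is C16H16O6.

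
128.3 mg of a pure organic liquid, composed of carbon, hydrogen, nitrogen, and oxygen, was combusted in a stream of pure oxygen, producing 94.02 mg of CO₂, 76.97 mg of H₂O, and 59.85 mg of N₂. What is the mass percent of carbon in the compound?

mol C = 0.09402 g CO₂ ÷ 44.009 g/mol = 0.0021364 mol
mol H = 2 × 0.07697 g H₂O ÷ 18.015 g/mol = 0.0085451 mol
mol N = 2 × 0.05985 g N₂ ÷ 28.014 g/mol = 0.0042729 mol
mass O = 0.1283 − (0.025660 + 0.0086135 + 0.059850) = 0.034176 g → mol O = 0.034176 ÷ 15.999 = 0.0021362 mol
mass % C = 0.025660 g ÷ 0.1283 g × 100%

20.00%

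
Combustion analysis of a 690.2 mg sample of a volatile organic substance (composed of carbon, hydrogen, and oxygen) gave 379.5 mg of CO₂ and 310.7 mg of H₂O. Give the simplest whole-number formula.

mol C = 0.3795 g CO₂ ÷ 44.009 g/mol = 0.0086232 mol
mol H = 2 × 0.3107 g H₂O ÷ 18.015 g/mol = 0.034493 mol
mass O = 0.6902 − (0.10357 + 0.034769) = 0.55186 g → mol O = 0.55186 ÷ 15.999 = 0.034493 mol
Divide by the smallest (0.0086232 mol): C 1.000, H 4.000, O 4.000

CH4O4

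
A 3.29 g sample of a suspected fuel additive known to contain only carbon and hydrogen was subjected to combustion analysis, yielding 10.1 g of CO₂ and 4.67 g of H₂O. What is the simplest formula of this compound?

C4H9

mol C = 10.1 g CO₂ ÷ 44.009 g/mol = 0.2295 mol
mol H = 2 × 4.67 g H₂O ÷ 18.015 g/mol = 0.5185 mol
Divide by the smallest (0.2295 mol): C 1.000, H 2.259
Multiplying each by 4 gives whole numbers: C 4.00, H 9.04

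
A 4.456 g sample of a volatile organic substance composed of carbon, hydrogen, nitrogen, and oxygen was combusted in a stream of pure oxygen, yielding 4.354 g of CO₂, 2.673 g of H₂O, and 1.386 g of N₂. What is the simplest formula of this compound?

CH3NO

mol C = 4.354 g CO₂ ÷ 44.009 g/mol = 0.098934 mol
mol H = 2 × 2.673 g H₂O ÷ 18.015 g/mol = 0.29675 mol
mol N = 2 × 1.386 g N₂ ÷ 28.014 g/mol = 0.098951 mol
mass O = 4.456 − (1.1883 + 0.29913 + 1.3860) = 1.5826 g → mol O = 1.5826 ÷ 15.999 = 0.098917 mol
Divide by the smallest (0.098917 mol): C 1.000, H 3.000, N 1.000, O 1.000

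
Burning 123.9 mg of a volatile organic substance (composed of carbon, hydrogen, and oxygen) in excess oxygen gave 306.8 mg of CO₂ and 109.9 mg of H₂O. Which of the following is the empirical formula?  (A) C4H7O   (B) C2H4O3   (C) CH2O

(A) C4H7O

mol C = 0.3068 g CO₂ ÷ 44.009 g/mol = 0.0069713 mol
mol H = 2 × 0.1099 g H₂O ÷ 18.015 g/mol = 0.012201 mol
mass O = 0.1239 − (0.083732 + 0.012299) = 0.027869 g → mol O = 0.027869 ÷ 15.999 = 0.0017419 mol
Divide by the smallest (0.0017419 mol): C 4.002, H 7.004, O 1.000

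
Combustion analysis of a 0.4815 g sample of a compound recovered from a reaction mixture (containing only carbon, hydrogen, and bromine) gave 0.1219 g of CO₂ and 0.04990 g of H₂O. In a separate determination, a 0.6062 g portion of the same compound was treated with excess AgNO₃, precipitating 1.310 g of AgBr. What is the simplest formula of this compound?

mol C = 0.1219 g CO₂ ÷ 44.009 g/mol = 0.0027699 mol
mol H = 2 × 0.04990 g H₂O ÷ 18.015 g/mol = 0.0055398 mol
From the AgBr data: mol Br per gram of compound = (1.310 ÷ 187.772) ÷ 0.6062 = 0.011509 mol/g, so in the 0.4815 g combustion sample mol Br = 0.0055414 mol
Divide by the smallest (0.0027699 mol): C 1.000, H 2.000, Br 2.001

CH2Br2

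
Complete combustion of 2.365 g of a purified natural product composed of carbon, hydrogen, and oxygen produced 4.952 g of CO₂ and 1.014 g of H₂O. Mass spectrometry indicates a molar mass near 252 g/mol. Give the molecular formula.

C12H12O6

mol C = 4.952 g CO₂ ÷ 44.009 g/mol = 0.11252 mol
mol H = 2 × 1.014 g H₂O ÷ 18.015 g/mol = 0.11257 mol
mass O = 2.365 − (1.3515 + 0.11347) = 0.90002 g → mol O = 0.90002 ÷ 15.999 = 0.056255 mol
Divide by the smallest (0.056255 mol): C 2.000, H 2.001, O 1.000
Empirical formula: C2H2O
Empirical-formula mass = 42.04 g/mol; 252 ÷ 42.04 ≈ 6, so the molecular formula is C12H12O6.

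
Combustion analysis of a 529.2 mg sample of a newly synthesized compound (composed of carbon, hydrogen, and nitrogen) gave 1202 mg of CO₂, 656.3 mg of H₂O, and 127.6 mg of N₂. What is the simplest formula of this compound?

mol C = 1.202 g CO₂ ÷ 44.009 g/mol = 0.027313 mol
mol H = 2 × 0.6563 g H₂O ÷ 18.015 g/mol = 0.072862 mol
mol N = 2 × 0.1276 g N₂ ÷ 28.014 g/mol = 0.0091097 mol
Divide by the smallest (0.0091097 mol): C 2.998, H 7.998, N 1.000

C3H8N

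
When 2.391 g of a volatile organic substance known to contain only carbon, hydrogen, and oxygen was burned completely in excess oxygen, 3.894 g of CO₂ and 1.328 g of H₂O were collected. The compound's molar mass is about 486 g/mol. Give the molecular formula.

mol C = 3.894 g CO₂ ÷ 44.009 g/mol = 0.088482 mol
mol H = 2 × 1.328 g H₂O ÷ 18.015 g/mol = 0.14743 mol
mass O = 2.391 − (1.0628 + 0.14861) = 1.1796 g → mol O = 1.1796 ÷ 15.999 = 0.073732 mol
Divide by the smallest (0.073732 mol): C 1.200, H 2.000, O 1.000
Multiplying each by 5 gives whole numbers: C 6.00, H 10.00, O 5.00
Empirical formula: C6H10O5
Empirical-formula mass = 162.14 g/mol; 486 ÷ 162.14 ≈ 3, so the molecular formula is C18H30O15.

C18H30O15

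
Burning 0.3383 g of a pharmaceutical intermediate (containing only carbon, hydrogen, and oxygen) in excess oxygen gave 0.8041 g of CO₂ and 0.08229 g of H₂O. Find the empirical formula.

C8H4O3

mol C = 0.8041 g CO₂ ÷ 44.009 g/mol = 0.018271 mol
mol H = 2 × 0.08229 g H₂O ÷ 18.015 g/mol = 0.0091357 mol
mass O = 0.3383 − (0.21946 + 0.0092088) = 0.10964 g → mol O = 0.10964 ÷ 15.999 = 0.0068526 mol
Divide by the smallest (0.0068526 mol): C 2.666, H 1.333, O 1.000
Multiplying each by 3 gives whole numbers: C 8.00, H 4.00, O 3.00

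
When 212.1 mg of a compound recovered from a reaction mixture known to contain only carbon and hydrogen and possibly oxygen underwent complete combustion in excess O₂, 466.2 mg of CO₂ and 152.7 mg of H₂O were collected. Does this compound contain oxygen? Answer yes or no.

yes

mol C = 0.4662 g CO₂ ÷ 44.009 g/mol = 0.010593 mol
mol H = 2 × 0.1527 g H₂O ÷ 18.015 g/mol = 0.016953 mol
C and H account for only 0.14432 g of the 0.2121 g sample; the remaining 0.067776 g must be oxygen.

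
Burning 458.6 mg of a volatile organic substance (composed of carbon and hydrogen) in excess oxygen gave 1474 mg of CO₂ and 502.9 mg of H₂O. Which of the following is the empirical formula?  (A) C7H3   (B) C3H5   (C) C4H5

mol C = 1.474 g CO₂ ÷ 44.009 g/mol = 0.033493 mol
mol H = 2 × 0.5029 g H₂O ÷ 18.015 g/mol = 0.055831 mol
Divide by the smallest (0.033493 mol): C 1.000, H 1.667
Multiplying each by 3 gives whole numbers: C 3.00, H 5.00

(B) C3H5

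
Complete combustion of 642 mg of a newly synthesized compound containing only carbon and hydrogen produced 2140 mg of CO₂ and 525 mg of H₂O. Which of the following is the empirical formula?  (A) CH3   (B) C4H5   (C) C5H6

mol C = 2.14 g CO₂ ÷ 44.009 g/mol = 0.04863 mol
mol H = 2 × 0.525 g H₂O ÷ 18.015 g/mol = 0.05828 mol
Divide by the smallest (0.04863 mol): C 1.000, H 1.199
Multiplying each by 5 gives whole numbers: C 5.00, H 5.99

(C) C5H6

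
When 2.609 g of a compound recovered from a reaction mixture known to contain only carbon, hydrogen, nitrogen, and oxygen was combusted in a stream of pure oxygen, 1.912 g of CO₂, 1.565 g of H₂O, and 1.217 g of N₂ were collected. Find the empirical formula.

CH4N2O

mol C = 1.912 g CO₂ ÷ 44.009 g/mol = 0.043446 mol
mol H = 2 × 1.565 g H₂O ÷ 18.015 g/mol = 0.17374 mol
mol N = 2 × 1.217 g N₂ ÷ 28.014 g/mol = 0.086885 mol
mass O = 2.609 − (0.52183 + 0.17513 + 1.2170) = 0.69504 g → mol O = 0.69504 ÷ 15.999 = 0.043443 mol
Divide by the smallest (0.043443 mol): C 1.000, H 3.999, N 2.000, O 1.000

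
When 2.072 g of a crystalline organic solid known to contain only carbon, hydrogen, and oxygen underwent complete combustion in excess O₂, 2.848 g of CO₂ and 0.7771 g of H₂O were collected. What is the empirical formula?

mol C = 2.848 g CO₂ ÷ 44.009 g/mol = 0.064714 mol
mol H = 2 × 0.7771 g H₂O ÷ 18.015 g/mol = 0.086273 mol
mass O = 2.072 − (0.77728 + 0.086963) = 1.2078 g → mol O = 1.2078 ÷ 15.999 = 0.075490 mol
Divide by the smallest (0.064714 mol): C 1.000, H 1.333, O 1.167
Multiplying each by 6 gives whole numbers: C 6.00, H 8.00, O 7.00

C6H8O7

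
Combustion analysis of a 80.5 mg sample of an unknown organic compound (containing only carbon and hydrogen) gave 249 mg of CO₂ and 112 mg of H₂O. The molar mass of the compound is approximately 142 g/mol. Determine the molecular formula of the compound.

mol C = 0.249 g CO₂ ÷ 44.009 g/mol = 0.005658 mol
mol H = 2 × 0.112 g H₂O ÷ 18.015 g/mol = 0.01243 mol
Divide by the smallest (0.005658 mol): C 1.000, H 2.198
Multiplying each by 5 gives whole numbers: C 5.00, H 10.99
Empirical formula: C5H11
Empirical-formula mass = 71.14 g/mol; 142 ÷ 71.14 ≈ 2, so the molecular formula is C10H22.

C10H22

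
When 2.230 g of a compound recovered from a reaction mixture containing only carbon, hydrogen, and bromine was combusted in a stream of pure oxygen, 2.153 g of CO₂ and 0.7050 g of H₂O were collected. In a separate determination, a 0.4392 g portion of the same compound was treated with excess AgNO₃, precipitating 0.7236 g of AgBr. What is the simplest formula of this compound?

mol C = 2.153 g CO₂ ÷ 44.009 g/mol = 0.048922 mol
mol H = 2 × 0.7050 g H₂O ÷ 18.015 g/mol = 0.078268 mol
From the AgBr data: mol Br per gram of compound = (0.7236 ÷ 187.772) ÷ 0.4392 = 0.0087742 mol/g, so in the 2.230 g combustion sample mol Br = 0.019566 mol
Divide by the smallest (0.019566 mol): C 2.500, H 4.000, Br 1.000
Multiplying each by 2 gives whole numbers: C 5.00, H 8.00, Br 2.00

C5H8Br2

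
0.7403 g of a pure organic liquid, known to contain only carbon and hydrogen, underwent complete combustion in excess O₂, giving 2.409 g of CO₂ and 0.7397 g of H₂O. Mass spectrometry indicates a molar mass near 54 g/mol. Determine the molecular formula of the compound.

mol C = 2.409 g CO₂ ÷ 44.009 g/mol = 0.054739 mol
mol H = 2 × 0.7397 g H₂O ÷ 18.015 g/mol = 0.082120 mol
Divide by the smallest (0.054739 mol): C 1.000, H 1.500
Multiplying each by 2 gives whole numbers: C 2.00, H 3.00
Empirical formula: C2H3
Empirical-formula mass = 27.05 g/mol; 54 ÷ 27.05 ≈ 2, so the molecular formula is C4H6.

C4H6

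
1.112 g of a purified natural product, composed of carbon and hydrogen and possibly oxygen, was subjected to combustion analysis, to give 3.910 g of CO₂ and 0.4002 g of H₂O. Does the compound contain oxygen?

mol C = 3.910 g CO₂ ÷ 44.009 g/mol = 0.088845 mol
mol H = 2 × 0.4002 g H₂O ÷ 18.015 g/mol = 0.044430 mol
C and H together account for 1.1119 g — essentially the entire 1.112 g sample — so the compound contains no oxygen.

no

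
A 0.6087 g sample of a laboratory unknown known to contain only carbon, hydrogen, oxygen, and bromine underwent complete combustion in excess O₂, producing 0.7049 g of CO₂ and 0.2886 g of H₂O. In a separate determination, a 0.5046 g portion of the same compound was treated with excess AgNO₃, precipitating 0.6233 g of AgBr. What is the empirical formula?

C4H8BrO

mol C = 0.7049 g CO₂ ÷ 44.009 g/mol = 0.016017 mol
mol H = 2 × 0.2886 g H₂O ÷ 18.015 g/mol = 0.032040 mol
From the AgBr data: mol Br per gram of compound = (0.6233 ÷ 187.772) ÷ 0.5046 = 0.0065784 mol/g, so in the 0.6087 g combustion sample mol Br = 0.0040043 mol
mass O = 0.6087 − (0.19238 + 0.032296 + 0.31996) = 0.064065 g → mol O = 0.064065 ÷ 15.999 = 0.0040043 mol
Divide by the smallest (0.0040043 mol): C 4.000, H 8.001, Br 1.000, O 1.000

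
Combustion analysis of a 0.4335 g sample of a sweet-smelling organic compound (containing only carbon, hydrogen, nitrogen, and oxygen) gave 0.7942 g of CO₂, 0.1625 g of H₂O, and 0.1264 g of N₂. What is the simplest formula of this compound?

mol C = 0.7942 g CO₂ ÷ 44.009 g/mol = 0.018046 mol
mol H = 2 × 0.1625 g H₂O ÷ 18.015 g/mol = 0.018041 mol
mol N = 2 × 0.1264 g N₂ ÷ 28.014 g/mol = 0.0090241 mol
mass O = 0.4335 − (0.21675 + 0.018185 + 0.12640) = 0.072161 g → mol O = 0.072161 ÷ 15.999 = 0.0045103 mol
Divide by the smallest (0.0045103 mol): C 4.001, H 4.000, N 2.001, O 1.000

C4H4N2O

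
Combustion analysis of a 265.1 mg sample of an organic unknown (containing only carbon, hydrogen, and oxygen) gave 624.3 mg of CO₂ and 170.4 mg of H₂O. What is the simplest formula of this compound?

C3H4O

mol C = 0.6243 g CO₂ ÷ 44.009 g/mol = 0.014186 mol
mol H = 2 × 0.1704 g H₂O ÷ 18.015 g/mol = 0.018918 mol
mass O = 0.2651 − (0.17038 + 0.019069) = 0.075646 g → mol O = 0.075646 ÷ 15.999 = 0.0047282 mol
Divide by the smallest (0.0047282 mol): C 3.000, H 4.001, O 1.000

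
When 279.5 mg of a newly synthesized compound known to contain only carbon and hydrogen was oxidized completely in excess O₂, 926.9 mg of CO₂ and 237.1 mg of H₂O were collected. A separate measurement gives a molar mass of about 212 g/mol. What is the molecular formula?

mol C = 0.9269 g CO₂ ÷ 44.009 g/mol = 0.021062 mol
mol H = 2 × 0.2371 g H₂O ÷ 18.015 g/mol = 0.026323 mol
Divide by the smallest (0.021062 mol): C 1.000, H 1.250
Multiplying each by 4 gives whole numbers: C 4.00, H 5.00
Empirical formula: C4H5
Empirical-formula mass = 53.08 g/mol; 212 ÷ 53.08 ≈ 4, so the molecular formula is C16H20.

C16H20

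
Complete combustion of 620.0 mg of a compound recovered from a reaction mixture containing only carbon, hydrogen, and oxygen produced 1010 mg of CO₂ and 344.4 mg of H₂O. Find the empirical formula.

mol C = 1.010 g CO₂ ÷ 44.009 g/mol = 0.022950 mol
mol H = 2 × 0.3444 g H₂O ÷ 18.015 g/mol = 0.038235 mol
mass O = 0.6200 − (0.27565 + 0.038541) = 0.30581 g → mol O = 0.30581 ÷ 15.999 = 0.019114 mol
Divide by the smallest (0.019114 mol): C 1.201, H 2.000, O 1.000
Multiplying each by 5 gives whole numbers: C 6.00, H 10.00, O 5.00

C6H10O5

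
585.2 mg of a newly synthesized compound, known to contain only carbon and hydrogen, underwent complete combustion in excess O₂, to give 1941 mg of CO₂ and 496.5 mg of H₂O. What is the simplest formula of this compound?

C4H5

mol C = 1.941 g CO₂ ÷ 44.009 g/mol = 0.044105 mol
mol H = 2 × 0.4965 g H₂O ÷ 18.015 g/mol = 0.055121 mol
Divide by the smallest (0.044105 mol): C 1.000, H 1.250
Multiplying each by 4 gives whole numbers: C 4.00, H 5.00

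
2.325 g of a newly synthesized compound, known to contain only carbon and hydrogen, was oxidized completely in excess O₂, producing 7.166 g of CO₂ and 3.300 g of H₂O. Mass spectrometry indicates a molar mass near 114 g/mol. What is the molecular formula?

mol C = 7.166 g CO₂ ÷ 44.009 g/mol = 0.16283 mol
mol H = 2 × 3.300 g H₂O ÷ 18.015 g/mol = 0.36636 mol
Divide by the smallest (0.16283 mol): C 1.000, H 2.250
Multiplying each by 4 gives whole numbers: C 4.00, H 9.00
Empirical formula: C4H9
Empirical-formula mass = 57.12 g/mol; 114 ÷ 57.12 ≈ 2, so the molecular formula is C8H18.

C8H18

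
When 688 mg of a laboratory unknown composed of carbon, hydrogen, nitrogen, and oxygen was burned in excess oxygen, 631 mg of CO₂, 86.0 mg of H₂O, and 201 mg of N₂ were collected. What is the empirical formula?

mol C = 0.631 g CO₂ ÷ 44.009 g/mol = 0.01434 mol
mol H = 2 × 0.0860 g H₂O ÷ 18.015 g/mol = 0.009548 mol
mol N = 2 × 0.201 g N₂ ÷ 28.014 g/mol = 0.01435 mol
mass O = 0.688 − (0.1722 + 0.009624 + 0.2010) = 0.3052 g → mol O = 0.3052 ÷ 15.999 = 0.01907 mol
Divide by the smallest (0.009548 mol): C 1.502, H 1.000, N 1.503, O 1.998
Multiplying each by 2 gives whole numbers: C 3.00, H 2.00, N 3.01, O 4.00

C3H2N3O4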